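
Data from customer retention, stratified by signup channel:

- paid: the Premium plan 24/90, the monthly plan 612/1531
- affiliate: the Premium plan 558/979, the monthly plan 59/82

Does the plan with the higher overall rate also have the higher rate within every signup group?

Paid: the Premium plan 24/90 = 26.7%, the monthly plan 612/1531 = 40.0% → the monthly plan
Affiliate: the Premium plan 558/979 = 57.0%, the monthly plan 59/82 = 72.0% → the monthly plan
Overall: the Premium plan 582/1069 = 54.4%, the monthly plan 671/1613 = 41.6% → the Premium plan
The monthly plan wins each signup group but the Premium plan wins overall — the comparison reverses. The monthly plan's customers skew toward paid, which has a lower base rate.

No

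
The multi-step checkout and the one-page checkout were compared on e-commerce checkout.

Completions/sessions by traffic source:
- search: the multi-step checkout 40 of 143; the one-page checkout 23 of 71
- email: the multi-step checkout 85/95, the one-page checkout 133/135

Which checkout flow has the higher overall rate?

Search: the multi-step checkout 40/143 = 28.0%, the one-page checkout 23/71 = 32.4% → the one-page checkout
Email: the multi-step checkout 85/95 = 89.5%, the one-page checkout 133/135 = 98.5% → the one-page checkout
Overall: the multi-step checkout 125/238 = 52.5%, the one-page checkout 156/206 = 75.7% → the one-page checkout

the one-page checkout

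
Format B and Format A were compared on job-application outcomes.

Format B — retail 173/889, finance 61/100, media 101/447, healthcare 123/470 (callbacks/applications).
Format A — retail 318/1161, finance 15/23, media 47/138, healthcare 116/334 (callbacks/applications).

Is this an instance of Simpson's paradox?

No

Retail: Format B 173/889 = 19.5%, Format A 318/1161 = 27.4% → Format A
Finance: Format B 61/100 = 61.0%, Format A 15/23 = 65.2% → Format A
Media: Format B 101/447 = 22.6%, Format A 47/138 = 34.1% → Format A
Healthcare: Format B 123/470 = 26.2%, Format A 116/334 = 34.7% → Format A
Overall: Format B 458/1906 = 24.0%, Format A 496/1656 = 30.0% → Format A
Format A wins overall and in every industry group — no reversal.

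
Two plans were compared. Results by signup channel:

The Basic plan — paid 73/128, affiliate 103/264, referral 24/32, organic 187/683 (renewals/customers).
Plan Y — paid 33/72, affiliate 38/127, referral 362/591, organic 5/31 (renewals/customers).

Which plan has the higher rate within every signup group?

the Basic plan

Paid: the Basic plan 73/128 = 57.0%, Plan Y 33/72 = 45.8% → the Basic plan
Affiliate: the Basic plan 103/264 = 39.0%, Plan Y 38/127 = 29.9% → the Basic plan
Referral: the Basic plan 24/32 = 75.0%, Plan Y 362/591 = 61.3% → the Basic plan
Organic: the Basic plan 187/683 = 27.4%, Plan Y 5/31 = 16.1% → the Basic plan
The Basic plan has the higher rate in all 4 groups.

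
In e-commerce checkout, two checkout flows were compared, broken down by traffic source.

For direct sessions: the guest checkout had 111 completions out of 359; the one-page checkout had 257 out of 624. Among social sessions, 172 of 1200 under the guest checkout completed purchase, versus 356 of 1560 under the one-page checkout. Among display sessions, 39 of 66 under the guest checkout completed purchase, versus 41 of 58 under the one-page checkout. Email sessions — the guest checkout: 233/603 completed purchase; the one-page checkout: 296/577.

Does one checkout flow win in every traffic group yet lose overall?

No

Direct: the guest checkout 111/359 = 30.9%, the one-page checkout 257/624 = 41.2% → the one-page checkout
Social: the guest checkout 172/1200 = 14.3%, the one-page checkout 356/1560 = 22.8% → the one-page checkout
Display: the guest checkout 39/66 = 59.1%, the one-page checkout 41/58 = 70.7% → the one-page checkout
Email: the guest checkout 233/603 = 38.6%, the one-page checkout 296/577 = 51.3% → the one-page checkout
Overall: the guest checkout 555/2228 = 24.9%, the one-page checkout 950/2819 = 33.7% → the one-page checkout
The one-page checkout wins overall and in every traffic group — no reversal.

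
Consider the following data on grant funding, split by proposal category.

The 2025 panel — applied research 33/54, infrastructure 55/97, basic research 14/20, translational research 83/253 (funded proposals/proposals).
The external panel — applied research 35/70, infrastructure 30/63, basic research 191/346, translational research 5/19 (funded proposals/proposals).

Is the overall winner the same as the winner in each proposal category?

No

Applied research: the 2025 panel 33/54 = 61.1%, the external panel 35/70 = 50.0% → the 2025 panel
Infrastructure: the 2025 panel 55/97 = 56.7%, the external panel 30/63 = 47.6% → the 2025 panel
Basic research: the 2025 panel 14/20 = 70.0%, the external panel 191/346 = 55.2% → the 2025 panel
Translational research: the 2025 panel 83/253 = 32.8%, the external panel 5/19 = 26.3% → the 2025 panel
Overall: the 2025 panel 185/424 = 43.6%, the external panel 261/498 = 52.4% → the external panel
The 2025 panel wins each proposal group but the external panel wins overall — the comparison reverses. The 2025 panel's proposals skew toward translational research, which has a lower base rate.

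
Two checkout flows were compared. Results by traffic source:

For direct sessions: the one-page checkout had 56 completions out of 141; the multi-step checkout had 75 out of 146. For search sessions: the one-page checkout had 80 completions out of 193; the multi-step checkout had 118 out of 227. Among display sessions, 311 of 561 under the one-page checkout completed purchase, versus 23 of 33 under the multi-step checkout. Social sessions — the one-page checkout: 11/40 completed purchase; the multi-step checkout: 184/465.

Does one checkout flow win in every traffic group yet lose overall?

Yes

Direct: the one-page checkout 56/141 = 39.7%, the multi-step checkout 75/146 = 51.4% → the multi-step checkout
Search: the one-page checkout 80/193 = 41.5%, the multi-step checkout 118/227 = 52.0% → the multi-step checkout
Display: the one-page checkout 311/561 = 55.4%, the multi-step checkout 23/33 = 69.7% → the multi-step checkout
Social: the one-page checkout 11/40 = 27.5%, the multi-step checkout 184/465 = 39.6% → the multi-step checkout
Overall: the one-page checkout 458/935 = 49.0%, the multi-step checkout 400/871 = 45.9% → the one-page checkout
The multi-step checkout wins each traffic group but the one-page checkout wins overall — the comparison reverses. The multi-step checkout's sessions skew toward social, which has a lower base rate.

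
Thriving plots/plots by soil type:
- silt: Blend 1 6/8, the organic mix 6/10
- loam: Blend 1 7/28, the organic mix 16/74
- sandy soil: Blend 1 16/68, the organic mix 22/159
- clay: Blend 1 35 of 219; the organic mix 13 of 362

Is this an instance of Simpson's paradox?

No

Silt: Blend 1 6/8 = 75.0%, the organic mix 6/10 = 60.0% → Blend 1
Loam: Blend 1 7/28 = 25.0%, the organic mix 16/74 = 21.6% → Blend 1
Sandy soil: Blend 1 16/68 = 23.5%, the organic mix 22/159 = 13.8% → Blend 1
Clay: Blend 1 35/219 = 16.0%, the organic mix 13/362 = 3.6% → Blend 1
Overall: Blend 1 64/323 = 19.8%, the organic mix 57/605 = 9.4% → Blend 1
Blend 1 wins overall and in every soil group — no reversal.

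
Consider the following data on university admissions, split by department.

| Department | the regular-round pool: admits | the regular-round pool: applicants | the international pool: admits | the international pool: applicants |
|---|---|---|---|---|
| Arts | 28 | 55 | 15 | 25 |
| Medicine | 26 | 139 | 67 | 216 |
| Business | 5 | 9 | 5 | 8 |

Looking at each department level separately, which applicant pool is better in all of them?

Arts: the regular-round pool 28/55 = 50.9%, the international pool 15/25 = 60.0% → the international pool
Medicine: the regular-round pool 26/139 = 18.7%, the international pool 67/216 = 31.0% → the international pool
Business: the regular-round pool 5/9 = 55.6%, the international pool 5/8 = 62.5% → the international pool
The international pool has the higher rate in all 3 groups.

the international pool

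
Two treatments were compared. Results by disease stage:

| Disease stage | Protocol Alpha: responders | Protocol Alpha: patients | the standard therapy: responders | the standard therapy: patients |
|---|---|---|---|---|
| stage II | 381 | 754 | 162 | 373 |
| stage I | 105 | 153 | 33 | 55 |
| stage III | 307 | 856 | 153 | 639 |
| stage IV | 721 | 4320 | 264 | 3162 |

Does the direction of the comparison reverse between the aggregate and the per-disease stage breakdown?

Stage II: Protocol Alpha 381/754 = 50.5%, the standard therapy 162/373 = 43.4% → Protocol Alpha
Stage I: Protocol Alpha 105/153 = 68.6%, the standard therapy 33/55 = 60.0% → Protocol Alpha
Stage III: Protocol Alpha 307/856 = 35.9%, the standard therapy 153/639 = 23.9% → Protocol Alpha
Stage IV: Protocol Alpha 721/4320 = 16.7%, the standard therapy 264/3162 = 8.3% → Protocol Alpha
Overall: Protocol Alpha 1514/6083 = 24.9%, the standard therapy 612/4229 = 14.5% → Protocol Alpha
Protocol Alpha wins overall and in every disease group — no reversal.

No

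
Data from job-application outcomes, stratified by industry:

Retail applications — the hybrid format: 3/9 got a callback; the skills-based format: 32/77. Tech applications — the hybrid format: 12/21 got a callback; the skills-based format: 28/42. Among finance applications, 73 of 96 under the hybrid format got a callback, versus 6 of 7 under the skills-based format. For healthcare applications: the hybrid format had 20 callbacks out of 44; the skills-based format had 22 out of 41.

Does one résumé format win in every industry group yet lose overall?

Yes

Retail: the hybrid format 3/9 = 33.3%, the skills-based format 32/77 = 41.6% → the skills-based format
Tech: the hybrid format 12/21 = 57.1%, the skills-based format 28/42 = 66.7% → the skills-based format
Finance: the hybrid format 73/96 = 76.0%, the skills-based format 6/7 = 85.7% → the skills-based format
Healthcare: the hybrid format 20/44 = 45.5%, the skills-based format 22/41 = 53.7% → the skills-based format
Overall: the hybrid format 108/170 = 63.5%, the skills-based format 88/167 = 52.7% → the hybrid format
The skills-based format wins each industry group but the hybrid format wins overall — the comparison reverses. The skills-based format's applications skew toward retail, which has a lower base rate.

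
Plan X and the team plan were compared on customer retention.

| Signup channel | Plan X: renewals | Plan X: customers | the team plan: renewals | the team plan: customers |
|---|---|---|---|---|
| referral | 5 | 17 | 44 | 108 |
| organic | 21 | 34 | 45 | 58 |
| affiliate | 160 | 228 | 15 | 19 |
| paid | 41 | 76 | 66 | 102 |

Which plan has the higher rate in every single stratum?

Referral: Plan X 5/17 = 29.4%, the team plan 44/108 = 40.7% → the team plan
Organic: Plan X 21/34 = 61.8%, the team plan 45/58 = 77.6% → the team plan
Affiliate: Plan X 160/228 = 70.2%, the team plan 15/19 = 78.9% → the team plan
Paid: Plan X 41/76 = 53.9%, the team plan 66/102 = 64.7% → the team plan
The team plan has the higher rate in all 4 groups.

the team plan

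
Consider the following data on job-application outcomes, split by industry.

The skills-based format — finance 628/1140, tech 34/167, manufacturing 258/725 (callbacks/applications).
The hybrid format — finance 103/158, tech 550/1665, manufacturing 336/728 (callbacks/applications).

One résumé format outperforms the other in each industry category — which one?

the hybrid format

Finance: the skills-based format 628/1140 = 55.1%, the hybrid format 103/158 = 65.2% → the hybrid format
Tech: the skills-based format 34/167 = 20.4%, the hybrid format 550/1665 = 33.0% → the hybrid format
Manufacturing: the skills-based format 258/725 = 35.6%, the hybrid format 336/728 = 46.2% → the hybrid format
The hybrid format has the higher rate in all 3 groups.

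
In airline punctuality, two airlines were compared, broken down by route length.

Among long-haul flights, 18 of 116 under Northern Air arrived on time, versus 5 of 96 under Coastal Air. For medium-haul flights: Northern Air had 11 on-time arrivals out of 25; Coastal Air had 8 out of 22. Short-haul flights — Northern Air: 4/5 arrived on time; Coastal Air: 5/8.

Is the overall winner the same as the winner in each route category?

Long-haul: Northern Air 18/116 = 15.5%, Coastal Air 5/96 = 5.2% → Northern Air
Medium-haul: Northern Air 11/25 = 44.0%, Coastal Air 8/22 = 36.4% → Northern Air
Short-haul: Northern Air 4/5 = 80.0%, Coastal Air 5/8 = 62.5% → Northern Air
Overall: Northern Air 33/146 = 22.6%, Coastal Air 18/126 = 14.3% → Northern Air
Northern Air wins overall and in every route group — no reversal.

Yes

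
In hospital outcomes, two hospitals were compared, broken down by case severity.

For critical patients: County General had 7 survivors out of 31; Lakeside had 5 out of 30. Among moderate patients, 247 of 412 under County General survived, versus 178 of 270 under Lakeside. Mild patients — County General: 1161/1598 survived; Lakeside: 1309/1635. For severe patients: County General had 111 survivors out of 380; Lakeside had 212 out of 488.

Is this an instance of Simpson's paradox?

Critical: County General 7/31 = 22.6%, Lakeside 5/30 = 16.7% → County General
Moderate: County General 247/412 = 60.0%, Lakeside 178/270 = 65.9% → Lakeside
Mild: County General 1161/1598 = 72.7%, Lakeside 1309/1635 = 80.1% → Lakeside
Severe: County General 111/380 = 29.2%, Lakeside 212/488 = 43.4% → Lakeside
Overall: County General 1526/2421 = 63.0%, Lakeside 1704/2423 = 70.3% → Lakeside
Neither sweeps: County General wins 1 of 4 groups, Lakeside wins 3. Lakeside wins overall but not every group — no Simpson reversal.

No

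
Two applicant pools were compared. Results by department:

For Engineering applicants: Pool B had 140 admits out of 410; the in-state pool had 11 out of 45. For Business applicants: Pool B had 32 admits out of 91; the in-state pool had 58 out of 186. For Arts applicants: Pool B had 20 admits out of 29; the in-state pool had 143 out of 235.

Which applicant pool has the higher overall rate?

Engineering: Pool B 140/410 = 34.1%, the in-state pool 11/45 = 24.4% → Pool B
Business: Pool B 32/91 = 35.2%, the in-state pool 58/186 = 31.2% → Pool B
Arts: Pool B 20/29 = 69.0%, the in-state pool 143/235 = 60.9% → Pool B
Overall: Pool B 192/530 = 36.2%, the in-state pool 212/466 = 45.5% → the in-state pool
(Pool B wins every department group but the in-state pool wins overall — Pool B's applicants skew toward the low-rate Engineering group.)

the in-state pool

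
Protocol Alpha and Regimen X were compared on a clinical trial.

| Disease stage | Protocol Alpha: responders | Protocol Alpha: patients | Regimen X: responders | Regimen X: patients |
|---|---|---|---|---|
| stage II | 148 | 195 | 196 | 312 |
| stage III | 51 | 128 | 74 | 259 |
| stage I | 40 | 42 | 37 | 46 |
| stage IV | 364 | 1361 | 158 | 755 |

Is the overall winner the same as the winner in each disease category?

Yes

Stage II: Protocol Alpha 148/195 = 75.9%, Regimen X 196/312 = 62.8% → Protocol Alpha
Stage III: Protocol Alpha 51/128 = 39.8%, Regimen X 74/259 = 28.6% → Protocol Alpha
Stage I: Protocol Alpha 40/42 = 95.2%, Regimen X 37/46 = 80.4% → Protocol Alpha
Stage IV: Protocol Alpha 364/1361 = 26.7%, Regimen X 158/755 = 20.9% → Protocol Alpha
Overall: Protocol Alpha 603/1726 = 34.9%, Regimen X 465/1372 = 33.9% → Protocol Alpha
Protocol Alpha wins overall and in every disease group — no reversal.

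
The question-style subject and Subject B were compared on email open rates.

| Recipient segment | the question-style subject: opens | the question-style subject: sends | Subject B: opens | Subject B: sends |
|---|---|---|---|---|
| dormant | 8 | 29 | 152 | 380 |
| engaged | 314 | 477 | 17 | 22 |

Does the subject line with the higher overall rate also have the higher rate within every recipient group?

Dormant: the question-style subject 8/29 = 27.6%, Subject B 152/380 = 40.0% → Subject B
Engaged: the question-style subject 314/477 = 65.8%, Subject B 17/22 = 77.3% → Subject B
Overall: the question-style subject 322/506 = 63.6%, Subject B 169/402 = 42.0% → the question-style subject
Subject B wins each recipient group but the question-style subject wins overall — the comparison reverses. Subject B's sends skew toward dormant, which has a lower base rate.

No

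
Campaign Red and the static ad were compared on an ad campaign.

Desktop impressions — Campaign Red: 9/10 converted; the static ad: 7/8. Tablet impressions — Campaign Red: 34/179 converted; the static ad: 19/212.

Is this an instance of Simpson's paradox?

Desktop: Campaign Red 9/10 = 90.0%, the static ad 7/8 = 87.5% → Campaign Red
Tablet: Campaign Red 34/179 = 19.0%, the static ad 19/212 = 9.0% → Campaign Red
Overall: Campaign Red 43/189 = 22.8%, the static ad 26/220 = 11.8% → Campaign Red
Campaign Red wins overall and in every device group — no reversal.

No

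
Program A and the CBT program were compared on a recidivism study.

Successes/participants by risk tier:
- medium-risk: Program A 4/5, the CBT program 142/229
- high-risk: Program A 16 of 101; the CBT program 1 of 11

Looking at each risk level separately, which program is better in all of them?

Medium-risk: Program A 4/5 = 80.0%, the CBT program 142/229 = 62.0% → Program A
High-risk: Program A 16/101 = 15.8%, the CBT program 1/11 = 9.1% → Program A
Program A has the higher rate in both groups.

Program A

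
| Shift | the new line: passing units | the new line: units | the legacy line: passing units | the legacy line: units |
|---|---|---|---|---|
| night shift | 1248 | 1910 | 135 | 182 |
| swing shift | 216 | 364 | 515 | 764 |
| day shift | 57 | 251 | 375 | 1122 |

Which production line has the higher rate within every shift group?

the legacy line

Night shift: the new line 1248/1910 = 65.3%, the legacy line 135/182 = 74.2% → the legacy line
Swing shift: the new line 216/364 = 59.3%, the legacy line 515/764 = 67.4% → the legacy line
Day shift: the new line 57/251 = 22.7%, the legacy line 375/1122 = 33.4% → the legacy line
The legacy line has the higher rate in all 3 groups.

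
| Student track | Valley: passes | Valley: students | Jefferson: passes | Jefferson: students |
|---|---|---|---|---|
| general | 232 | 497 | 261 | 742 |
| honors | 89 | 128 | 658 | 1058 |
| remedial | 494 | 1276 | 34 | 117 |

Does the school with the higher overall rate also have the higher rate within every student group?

No

General: Valley 232/497 = 46.7%, Jefferson 261/742 = 35.2% → Valley
Honors: Valley 89/128 = 69.5%, Jefferson 658/1058 = 62.2% → Valley
Remedial: Valley 494/1276 = 38.7%, Jefferson 34/117 = 29.1% → Valley
Overall: Valley 815/1901 = 42.9%, Jefferson 953/1917 = 49.7% → Jefferson
Valley wins each student group but Jefferson wins overall — the comparison reverses. Valley's students skew toward remedial, which has a lower base rate.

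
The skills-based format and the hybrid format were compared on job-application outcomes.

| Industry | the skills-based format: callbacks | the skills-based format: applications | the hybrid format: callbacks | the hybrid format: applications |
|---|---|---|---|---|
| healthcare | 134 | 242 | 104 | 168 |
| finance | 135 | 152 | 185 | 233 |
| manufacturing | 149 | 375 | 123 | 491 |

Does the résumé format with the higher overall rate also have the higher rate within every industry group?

Healthcare: the skills-based format 134/242 = 55.4%, the hybrid format 104/168 = 61.9% → the hybrid format
Finance: the skills-based format 135/152 = 88.8%, the hybrid format 185/233 = 79.4% → the skills-based format
Manufacturing: the skills-based format 149/375 = 39.7%, the hybrid format 123/491 = 25.1% → the skills-based format
Overall: the skills-based format 418/769 = 54.4%, the hybrid format 412/892 = 46.2% → the skills-based format
Neither sweeps: the skills-based format wins 2 of 3 groups, the hybrid format wins 1. The skills-based format wins overall but not every group — no Simpson reversal.

No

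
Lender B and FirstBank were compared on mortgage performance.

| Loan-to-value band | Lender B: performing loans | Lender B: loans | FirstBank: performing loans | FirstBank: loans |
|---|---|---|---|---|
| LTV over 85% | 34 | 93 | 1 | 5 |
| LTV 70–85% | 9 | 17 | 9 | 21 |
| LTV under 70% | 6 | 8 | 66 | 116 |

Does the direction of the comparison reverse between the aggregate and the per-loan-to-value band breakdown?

Yes

LTV over 85%: Lender B 34/93 = 36.6%, FirstBank 1/5 = 20.0% → Lender B
LTV 70–85%: Lender B 9/17 = 52.9%, FirstBank 9/21 = 42.9% → Lender B
LTV under 70%: Lender B 6/8 = 75.0%, FirstBank 66/116 = 56.9% → Lender B
Overall: Lender B 49/118 = 41.5%, FirstBank 76/142 = 53.5% → FirstBank
Lender B wins each loan-to-value group but FirstBank wins overall — the comparison reverses. Lender B's loans skew toward LTV over 85%, which has a lower base rate.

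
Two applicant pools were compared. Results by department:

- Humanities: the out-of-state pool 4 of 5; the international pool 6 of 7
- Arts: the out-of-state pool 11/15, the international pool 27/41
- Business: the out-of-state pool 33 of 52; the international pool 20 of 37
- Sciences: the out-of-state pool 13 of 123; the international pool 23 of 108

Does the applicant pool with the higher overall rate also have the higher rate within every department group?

No

Humanities: the out-of-state pool 4/5 = 80.0%, the international pool 6/7 = 85.7% → the international pool
Arts: the out-of-state pool 11/15 = 73.3%, the international pool 27/41 = 65.9% → the out-of-state pool
Business: the out-of-state pool 33/52 = 63.5%, the international pool 20/37 = 54.1% → the out-of-state pool
Sciences: the out-of-state pool 13/123 = 10.6%, the international pool 23/108 = 21.3% → the international pool
Overall: the out-of-state pool 61/195 = 31.3%, the international pool 76/193 = 39.4% → the international pool
Neither sweeps: the out-of-state pool wins 2 of 4 groups, the international pool wins 2. The international pool wins overall but not every group — no Simpson reversal.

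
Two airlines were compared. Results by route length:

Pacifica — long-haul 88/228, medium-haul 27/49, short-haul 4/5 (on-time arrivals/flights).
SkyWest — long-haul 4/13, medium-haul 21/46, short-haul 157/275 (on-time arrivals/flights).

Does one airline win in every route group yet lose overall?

Long-haul: Pacifica 88/228 = 38.6%, SkyWest 4/13 = 30.8% → Pacifica
Medium-haul: Pacifica 27/49 = 55.1%, SkyWest 21/46 = 45.7% → Pacifica
Short-haul: Pacifica 4/5 = 80.0%, SkyWest 157/275 = 57.1% → Pacifica
Overall: Pacifica 119/282 = 42.2%, SkyWest 182/334 = 54.5% → SkyWest
Pacifica wins each route group but SkyWest wins overall — the comparison reverses. Pacifica's flights skew toward long-haul, which has a lower base rate.

Yes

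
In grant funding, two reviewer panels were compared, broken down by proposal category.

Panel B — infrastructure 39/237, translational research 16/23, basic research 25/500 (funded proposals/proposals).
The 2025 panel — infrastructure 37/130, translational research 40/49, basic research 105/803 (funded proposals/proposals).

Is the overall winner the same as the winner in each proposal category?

Infrastructure: Panel B 39/237 = 16.5%, the 2025 panel 37/130 = 28.5% → the 2025 panel
Translational research: Panel B 16/23 = 69.6%, the 2025 panel 40/49 = 81.6% → the 2025 panel
Basic research: Panel B 25/500 = 5.0%, the 2025 panel 105/803 = 13.1% → the 2025 panel
Overall: Panel B 80/760 = 10.5%, the 2025 panel 182/982 = 18.5% → the 2025 panel
The 2025 panel wins overall and in every proposal group — no reversal.

Yes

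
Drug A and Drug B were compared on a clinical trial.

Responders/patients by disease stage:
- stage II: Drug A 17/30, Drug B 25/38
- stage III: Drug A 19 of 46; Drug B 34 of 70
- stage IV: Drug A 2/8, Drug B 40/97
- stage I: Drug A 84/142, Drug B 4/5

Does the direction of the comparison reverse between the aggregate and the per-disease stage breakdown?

Yes

Stage II: Drug A 17/30 = 56.7%, Drug B 25/38 = 65.8% → Drug B
Stage III: Drug A 19/46 = 41.3%, Drug B 34/70 = 48.6% → Drug B
Stage IV: Drug A 2/8 = 25.0%, Drug B 40/97 = 41.2% → Drug B
Stage I: Drug A 84/142 = 59.2%, Drug B 4/5 = 80.0% → Drug B
Overall: Drug A 122/226 = 54.0%, Drug B 103/210 = 49.0% → Drug A
Drug B wins each disease group but Drug A wins overall — the comparison reverses. Drug B's patients skew toward stage IV, which has a lower base rate.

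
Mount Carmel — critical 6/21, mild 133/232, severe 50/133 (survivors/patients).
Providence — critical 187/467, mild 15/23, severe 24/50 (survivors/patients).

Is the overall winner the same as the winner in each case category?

Critical: Mount Carmel 6/21 = 28.6%, Providence 187/467 = 40.0% → Providence
Mild: Mount Carmel 133/232 = 57.3%, Providence 15/23 = 65.2% → Providence
Severe: Mount Carmel 50/133 = 37.6%, Providence 24/50 = 48.0% → Providence
Overall: Mount Carmel 189/386 = 49.0%, Providence 226/540 = 41.9% → Mount Carmel
Providence wins each case group but Mount Carmel wins overall — the comparison reverses. Providence's patients skew toward critical, which has a lower base rate.

No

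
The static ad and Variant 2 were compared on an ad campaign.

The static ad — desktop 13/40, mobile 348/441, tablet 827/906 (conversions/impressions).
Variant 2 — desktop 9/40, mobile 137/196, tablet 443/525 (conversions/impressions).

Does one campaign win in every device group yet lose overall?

No

Desktop: the static ad 13/40 = 32.5%, Variant 2 9/40 = 22.5% → the static ad
Mobile: the static ad 348/441 = 78.9%, Variant 2 137/196 = 69.9% → the static ad
Tablet: the static ad 827/906 = 91.3%, Variant 2 443/525 = 84.4% → the static ad
Overall: the static ad 1188/1387 = 85.7%, Variant 2 589/761 = 77.4% → the static ad
The static ad wins overall and in every device group — no reversal.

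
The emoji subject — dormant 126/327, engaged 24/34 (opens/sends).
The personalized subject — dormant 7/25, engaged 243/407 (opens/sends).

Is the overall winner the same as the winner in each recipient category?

Dormant: the emoji subject 126/327 = 38.5%, the personalized subject 7/25 = 28.0% → the emoji subject
Engaged: the emoji subject 24/34 = 70.6%, the personalized subject 243/407 = 59.7% → the emoji subject
Overall: the emoji subject 150/361 = 41.6%, the personalized subject 250/432 = 57.9% → the personalized subject
The emoji subject wins each recipient group but the personalized subject wins overall — the comparison reverses. The emoji subject's sends skew toward dormant, which has a lower base rate.

No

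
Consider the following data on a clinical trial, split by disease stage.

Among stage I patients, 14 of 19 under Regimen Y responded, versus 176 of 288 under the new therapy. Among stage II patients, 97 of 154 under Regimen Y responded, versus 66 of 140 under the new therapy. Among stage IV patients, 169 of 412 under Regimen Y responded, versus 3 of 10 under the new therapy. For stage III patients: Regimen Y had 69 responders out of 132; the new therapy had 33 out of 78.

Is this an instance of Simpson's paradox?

Stage I: Regimen Y 14/19 = 73.7%, the new therapy 176/288 = 61.1% → Regimen Y
Stage II: Regimen Y 97/154 = 63.0%, the new therapy 66/140 = 47.1% → Regimen Y
Stage IV: Regimen Y 169/412 = 41.0%, the new therapy 3/10 = 30.0% → Regimen Y
Stage III: Regimen Y 69/132 = 52.3%, the new therapy 33/78 = 42.3% → Regimen Y
Overall: Regimen Y 349/717 = 48.7%, the new therapy 278/516 = 53.9% → the new therapy
Regimen Y wins each disease group but the new therapy wins overall — the comparison reverses. Regimen Y's patients skew toward stage IV, which has a lower base rate.

Yes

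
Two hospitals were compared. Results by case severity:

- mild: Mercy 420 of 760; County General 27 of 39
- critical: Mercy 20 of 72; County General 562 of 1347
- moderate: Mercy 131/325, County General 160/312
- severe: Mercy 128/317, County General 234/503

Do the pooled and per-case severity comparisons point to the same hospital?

Mild: Mercy 420/760 = 55.3%, County General 27/39 = 69.2% → County General
Critical: Mercy 20/72 = 27.8%, County General 562/1347 = 41.7% → County General
Moderate: Mercy 131/325 = 40.3%, County General 160/312 = 51.3% → County General
Severe: Mercy 128/317 = 40.4%, County General 234/503 = 46.5% → County General
Overall: Mercy 699/1474 = 47.4%, County General 983/2201 = 44.7% → Mercy
County General wins each case group but Mercy wins overall — the comparison reverses. County General's patients skew toward critical, which has a lower base rate.

No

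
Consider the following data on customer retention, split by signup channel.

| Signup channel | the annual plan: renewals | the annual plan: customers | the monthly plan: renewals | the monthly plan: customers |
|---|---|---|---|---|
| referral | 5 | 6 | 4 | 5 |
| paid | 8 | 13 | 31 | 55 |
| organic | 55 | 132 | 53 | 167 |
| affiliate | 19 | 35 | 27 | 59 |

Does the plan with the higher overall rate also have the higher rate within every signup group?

Yes

Referral: the annual plan 5/6 = 83.3%, the monthly plan 4/5 = 80.0% → the annual plan
Paid: the annual plan 8/13 = 61.5%, the monthly plan 31/55 = 56.4% → the annual plan
Organic: the annual plan 55/132 = 41.7%, the monthly plan 53/167 = 31.7% → the annual plan
Affiliate: the annual plan 19/35 = 54.3%, the monthly plan 27/59 = 45.8% → the annual plan
Overall: the annual plan 87/186 = 46.8%, the monthly plan 115/286 = 40.2% → the annual plan
The annual plan wins overall and in every signup group — no reversal.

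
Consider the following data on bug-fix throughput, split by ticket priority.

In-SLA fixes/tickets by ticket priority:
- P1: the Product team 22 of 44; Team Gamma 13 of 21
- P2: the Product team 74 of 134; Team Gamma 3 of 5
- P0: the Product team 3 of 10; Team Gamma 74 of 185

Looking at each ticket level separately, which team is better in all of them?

P1: the Product team 22/44 = 50.0%, Team Gamma 13/21 = 61.9% → Team Gamma
P2: the Product team 74/134 = 55.2%, Team Gamma 3/5 = 60.0% → Team Gamma
P0: the Product team 3/10 = 30.0%, Team Gamma 74/185 = 40.0% → Team Gamma
Team Gamma has the higher rate in all 3 groups.

Team Gamma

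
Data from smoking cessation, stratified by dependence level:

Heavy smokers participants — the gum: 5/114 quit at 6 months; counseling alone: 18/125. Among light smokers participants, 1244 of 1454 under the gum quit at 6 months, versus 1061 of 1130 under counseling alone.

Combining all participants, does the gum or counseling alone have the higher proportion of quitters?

Heavy smokers: the gum 5/114 = 4.4%, counseling alone 18/125 = 14.4% → counseling alone
Light smokers: the gum 1244/1454 = 85.6%, counseling alone 1061/1130 = 93.9% → counseling alone
Overall: the gum 1249/1568 = 79.7%, counseling alone 1079/1255 = 86.0% → counseling alone

counseling alone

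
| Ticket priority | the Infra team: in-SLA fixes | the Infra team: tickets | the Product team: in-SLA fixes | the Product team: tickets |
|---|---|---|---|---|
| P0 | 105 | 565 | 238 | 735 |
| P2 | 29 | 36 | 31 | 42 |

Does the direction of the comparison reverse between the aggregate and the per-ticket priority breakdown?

P0: the Infra team 105/565 = 18.6%, the Product team 238/735 = 32.4% → the Product team
P2: the Infra team 29/36 = 80.6%, the Product team 31/42 = 73.8% → the Infra team
Overall: the Infra team 134/601 = 22.3%, the Product team 269/777 = 34.6% → the Product team
Neither sweeps: the Infra team wins 1 of 2 groups, the Product team wins 1. The Product team wins overall but not every group — no Simpson reversal.

No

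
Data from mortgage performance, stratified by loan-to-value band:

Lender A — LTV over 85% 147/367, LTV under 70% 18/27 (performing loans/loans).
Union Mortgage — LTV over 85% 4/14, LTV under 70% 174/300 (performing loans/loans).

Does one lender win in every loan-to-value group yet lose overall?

Yes

LTV over 85%: Lender A 147/367 = 40.1%, Union Mortgage 4/14 = 28.6% → Lender A
LTV under 70%: Lender A 18/27 = 66.7%, Union Mortgage 174/300 = 58.0% → Lender A
Overall: Lender A 165/394 = 41.9%, Union Mortgage 178/314 = 56.7% → Union Mortgage
Lender A wins each loan-to-value group but Union Mortgage wins overall — the comparison reverses. Lender A's loans skew toward LTV over 85%, which has a lower base rate.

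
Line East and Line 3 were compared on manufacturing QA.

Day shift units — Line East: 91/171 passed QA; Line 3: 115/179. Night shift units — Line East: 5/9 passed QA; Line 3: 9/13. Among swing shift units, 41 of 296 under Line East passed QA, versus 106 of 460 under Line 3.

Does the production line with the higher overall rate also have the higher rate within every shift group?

Yes

Day shift: Line East 91/171 = 53.2%, Line 3 115/179 = 64.2% → Line 3
Night shift: Line East 5/9 = 55.6%, Line 3 9/13 = 69.2% → Line 3
Swing shift: Line East 41/296 = 13.9%, Line 3 106/460 = 23.0% → Line 3
Overall: Line East 137/476 = 28.8%, Line 3 230/652 = 35.3% → Line 3
Line 3 wins overall and in every shift group — no reversal.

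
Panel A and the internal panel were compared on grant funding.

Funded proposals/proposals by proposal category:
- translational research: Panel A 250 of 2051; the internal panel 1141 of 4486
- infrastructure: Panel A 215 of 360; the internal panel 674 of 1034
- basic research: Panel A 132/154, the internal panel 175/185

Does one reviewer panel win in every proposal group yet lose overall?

Translational research: Panel A 250/2051 = 12.2%, the internal panel 1141/4486 = 25.4% → the internal panel
Infrastructure: Panel A 215/360 = 59.7%, the internal panel 674/1034 = 65.2% → the internal panel
Basic research: Panel A 132/154 = 85.7%, the internal panel 175/185 = 94.6% → the internal panel
Overall: Panel A 597/2565 = 23.3%, the internal panel 1990/5705 = 34.9% → the internal panel
The internal panel wins overall and in every proposal group — no reversal.

No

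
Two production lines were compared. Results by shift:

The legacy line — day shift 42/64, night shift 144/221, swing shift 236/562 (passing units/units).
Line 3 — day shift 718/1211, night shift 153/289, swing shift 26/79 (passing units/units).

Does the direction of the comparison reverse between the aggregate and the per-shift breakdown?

Yes

Day shift: the legacy line 42/64 = 65.6%, Line 3 718/1211 = 59.3% → the legacy line
Night shift: the legacy line 144/221 = 65.2%, Line 3 153/289 = 52.9% → the legacy line
Swing shift: the legacy line 236/562 = 42.0%, Line 3 26/79 = 32.9% → the legacy line
Overall: the legacy line 422/847 = 49.8%, Line 3 897/1579 = 56.8% → Line 3
The legacy line wins each shift group but Line 3 wins overall — the comparison reverses. The legacy line's units skew toward swing shift, which has a lower base rate.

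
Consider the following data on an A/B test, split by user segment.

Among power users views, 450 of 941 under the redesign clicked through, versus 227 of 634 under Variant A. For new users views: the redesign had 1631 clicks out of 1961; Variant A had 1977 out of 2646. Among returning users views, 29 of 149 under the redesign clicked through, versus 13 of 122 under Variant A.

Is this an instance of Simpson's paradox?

No

Power users: the redesign 450/941 = 47.8%, Variant A 227/634 = 35.8% → the redesign
New users: the redesign 1631/1961 = 83.2%, Variant A 1977/2646 = 74.7% → the redesign
Returning users: the redesign 29/149 = 19.5%, Variant A 13/122 = 10.7% → the redesign
Overall: the redesign 2110/3051 = 69.2%, Variant A 2217/3402 = 65.2% → the redesign
The redesign wins overall and in every user group — no reversal.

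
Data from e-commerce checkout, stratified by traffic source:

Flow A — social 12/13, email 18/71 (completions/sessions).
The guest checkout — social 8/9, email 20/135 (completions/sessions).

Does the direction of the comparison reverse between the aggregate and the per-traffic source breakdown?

No

Social: Flow A 12/13 = 92.3%, the guest checkout 8/9 = 88.9% → Flow A
Email: Flow A 18/71 = 25.4%, the guest checkout 20/135 = 14.8% → Flow A
Overall: Flow A 30/84 = 35.7%, the guest checkout 28/144 = 19.4% → Flow A
Flow A wins overall and in every traffic group — no reversal.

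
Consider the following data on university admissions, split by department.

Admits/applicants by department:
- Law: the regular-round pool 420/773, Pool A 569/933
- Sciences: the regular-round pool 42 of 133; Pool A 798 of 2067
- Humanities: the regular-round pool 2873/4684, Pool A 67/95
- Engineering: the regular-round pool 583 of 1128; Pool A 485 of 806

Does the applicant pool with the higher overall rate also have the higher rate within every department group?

Law: the regular-round pool 420/773 = 54.3%, Pool A 569/933 = 61.0% → Pool A
Sciences: the regular-round pool 42/133 = 31.6%, Pool A 798/2067 = 38.6% → Pool A
Humanities: the regular-round pool 2873/4684 = 61.3%, Pool A 67/95 = 70.5% → Pool A
Engineering: the regular-round pool 583/1128 = 51.7%, Pool A 485/806 = 60.2% → Pool A
Overall: the regular-round pool 3918/6718 = 58.3%, Pool A 1919/3901 = 49.2% → the regular-round pool
Pool A wins each department group but the regular-round pool wins overall — the comparison reverses. Pool A's applicants skew toward Sciences, which has a lower base rate.

No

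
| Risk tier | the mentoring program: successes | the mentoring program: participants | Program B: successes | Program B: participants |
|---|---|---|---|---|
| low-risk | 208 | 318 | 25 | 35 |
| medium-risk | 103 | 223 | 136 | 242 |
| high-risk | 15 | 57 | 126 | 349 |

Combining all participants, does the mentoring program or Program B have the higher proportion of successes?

Low-risk: the mentoring program 208/318 = 65.4%, Program B 25/35 = 71.4% → Program B
Medium-risk: the mentoring program 103/223 = 46.2%, Program B 136/242 = 56.2% → Program B
High-risk: the mentoring program 15/57 = 26.3%, Program B 126/349 = 36.1% → Program B
Overall: the mentoring program 326/598 = 54.5%, Program B 287/626 = 45.8% → the mentoring program
(Program B wins every risk group but the mentoring program wins overall — Program B's participants skew toward the low-rate high-risk group.)

the mentoring program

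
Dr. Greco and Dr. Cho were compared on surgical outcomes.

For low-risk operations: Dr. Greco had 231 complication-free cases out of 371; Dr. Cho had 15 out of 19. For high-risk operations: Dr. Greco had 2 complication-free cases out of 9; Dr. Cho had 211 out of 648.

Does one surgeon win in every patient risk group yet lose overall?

Low-risk: Dr. Greco 231/371 = 62.3%, Dr. Cho 15/19 = 78.9% → Dr. Cho
High-risk: Dr. Greco 2/9 = 22.2%, Dr. Cho 211/648 = 32.6% → Dr. Cho
Overall: Dr. Greco 233/380 = 61.3%, Dr. Cho 226/667 = 33.9% → Dr. Greco
Dr. Cho wins each patient risk group but Dr. Greco wins overall — the comparison reverses. Dr. Cho's operations skew toward high-risk, which has a lower base rate.

Yes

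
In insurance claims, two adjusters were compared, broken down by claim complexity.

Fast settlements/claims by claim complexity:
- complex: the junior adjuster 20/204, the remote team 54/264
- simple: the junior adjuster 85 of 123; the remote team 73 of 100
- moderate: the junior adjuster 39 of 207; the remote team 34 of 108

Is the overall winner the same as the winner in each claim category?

Complex: the junior adjuster 20/204 = 9.8%, the remote team 54/264 = 20.5% → the remote team
Simple: the junior adjuster 85/123 = 69.1%, the remote team 73/100 = 73.0% → the remote team
Moderate: the junior adjuster 39/207 = 18.8%, the remote team 34/108 = 31.5% → the remote team
Overall: the junior adjuster 144/534 = 27.0%, the remote team 161/472 = 34.1% → the remote team
The remote team wins overall and in every claim group — no reversal.

Yes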